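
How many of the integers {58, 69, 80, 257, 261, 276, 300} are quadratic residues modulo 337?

(58/337) = -1 → non-residue.
(69/337) = -1 → non-residue.
(80/337) = -1 → non-residue.
(257/337) = -1 → non-residue.
(261/337) = -1 → non-residue.
(276/337) = -1 → non-residue.
(300/337) = +1 → QR.
Total quadratic residues among the 7: 1.

1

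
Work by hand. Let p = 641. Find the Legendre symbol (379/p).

1

Euler's criterion: (379/641) ≡ 379^320 (mod 641).
379^2 ≡ 57 (mod 641)
379^4 ≡ 44 (mod 641)
379^8 ≡ 13 (mod 641)
379^16 ≡ 169 (mod 641)
379^32 ≡ 357 (mod 641)
379^64 ≡ 531 (mod 641)
379^128 ≡ 562 (mod 641)
379^256 ≡ 472 (mod 641)
379^320 = 379^(256+64) ≡ 1 (mod 641).
Result is 1, so (379/641) = 1.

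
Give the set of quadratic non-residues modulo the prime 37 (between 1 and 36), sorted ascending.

2, 5, 6, 8, 13, 14, 15, 17, 18, 19, 20, 22, 23, 24, 29, 31, 32, 35

Square k = 1,…,18 (k and 37−k give the same square):
1²=1, 2²=4, 3²=9, 4²=16, 5²=25, 6²=36, 7²≡12, 8²≡27, 9²≡7, 10²≡26, 11²≡10, 12²≡33, 13²≡21, 14²≡11, 15²≡3, 16²≡34, 17²≡30, 18²≡28 (mod 37).
The residues are {1, 3, 4, 7, 9, 10, 11, 12, 16, 21, 25, 26, 27, 28, 30, 33, 34, 36}; the non-residues are the remaining 18 nonzero classes.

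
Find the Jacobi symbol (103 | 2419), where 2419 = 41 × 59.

Reciprocity: 103 ≡ 3 and 2419 ≡ 3 (mod 4), so (103/2419) = −(2419/103).
Reduce top mod 103: now compute (50/103).
Pull out 2: since 103 ≡ 7 (mod 8), (2/103) = +1.
Reciprocity: 25 ≡ 1 and 103 ≡ 3 (mod 4), so (25/103) = +(103/25).
Reduce top mod 25: now compute (3/25).
Reciprocity: 3 ≡ 3 and 25 ≡ 1 (mod 4), so (3/25) = +(25/3).
Reduce top mod 3: now compute (1/3).
Reached (1/3) = 1. Collecting the sign flips along the way, the symbol is -1.

-1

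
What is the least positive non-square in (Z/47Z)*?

(2/47) = +1, so 2 is a residue.
(3/47) = +1, so 3 is a residue.
(4/47) = +1, so 4 is a residue.
(5/47) = −1, so 5 is the smallest positive non-residue mod 47.

5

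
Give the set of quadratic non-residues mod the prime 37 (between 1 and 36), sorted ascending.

2, 5, 6, 8, 13, 14, 15, 17, 18, 19, 20, 22, 23, 24, 29, 31, 32, 35

Square k = 1,…,18 (k and 37−k give the same square):
1²=1, 2²=4, 3²=9, 4²=16, 5²=25, 6²=36, 7²≡12, 8²≡27, 9²≡7, 10²≡26, 11²≡10, 12²≡33, 13²≡21, 14²≡11, 15²≡3, 16²≡34, 17²≡30, 18²≡28 (mod 37).
The residues are {1, 3, 4, 7, 9, 10, 11, 12, 16, 21, 25, 26, 27, 28, 30, 33, 34, 36}; the non-residues are the remaining 18 nonzero classes.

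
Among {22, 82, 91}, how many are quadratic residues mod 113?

3

(22/113) = +1 → QR.
(82/113) = +1 → QR.
(91/113) = +1 → QR.
Total quadratic residues among the 3: 3.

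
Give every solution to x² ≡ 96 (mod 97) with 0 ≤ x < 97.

97 ≡ 1 (mod 4), so we find a root by search.
Trying successive values, 22² = 484 ≡ 96 (mod 97). The other root is 97 − 22 = 75.

22, 75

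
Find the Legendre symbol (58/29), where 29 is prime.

First reduce: 58 ≡ 0 (mod 29).
Top reduces to 0: gcd > 1, so the symbol is 0.

0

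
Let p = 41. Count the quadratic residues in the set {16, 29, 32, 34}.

(16/41) = +1 → QR.
(29/41) = -1 → non-residue.
(32/41) = +1 → QR.
(34/41) = -1 → non-residue.
Total quadratic residues among the 4: 2.

2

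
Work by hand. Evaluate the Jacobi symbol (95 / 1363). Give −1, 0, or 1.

-1

Reciprocity: 95 ≡ 3 and 1363 ≡ 3 (mod 4), so (95/1363) = −(1363/95).
Reduce top mod 95: now compute (33/95).
Reciprocity: 33 ≡ 1 and 95 ≡ 3 (mod 4), so (33/95) = +(95/33).
Reduce top mod 33: now compute (29/33).
Reciprocity: 29 ≡ 1 and 33 ≡ 1 (mod 4), so (29/33) = +(33/29).
Reduce top mod 29: now compute (4/29).
Pull out 2^2: since 29 ≡ 5 (mod 8), (2/29) = -1, so (2/29)^2 = +1.
Reached (1/29) = 1. Collecting the sign flips along the way, the symbol is -1.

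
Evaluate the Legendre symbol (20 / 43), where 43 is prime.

-1

Euler's criterion: (20/43) ≡ 20^21 (mod 43).
20^2 ≡ 13 (mod 43)
20^4 ≡ 40 (mod 43)
20^8 ≡ 9 (mod 43)
20^16 ≡ 38 (mod 43)
20^21 = 20^(16+4+1) ≡ 42 (mod 43).
Result is 42 ≡ −1, so (20/43) = −1.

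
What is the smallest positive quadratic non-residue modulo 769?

7

(2/769) = +1, so 2 is a residue.
(3/769) = +1, so 3 is a residue.
(4/769) = +1, so 4 is a residue.
(5/769) = +1, so 5 is a residue.
(6/769) = +1, so 6 is a residue.
(7/769) = −1, so 7 is the smallest positive non-residue mod 769.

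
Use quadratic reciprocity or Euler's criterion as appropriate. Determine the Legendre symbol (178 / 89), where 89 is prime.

First reduce: 178 ≡ 0 (mod 89).
Top reduces to 0: gcd > 1, so the symbol is 0.

0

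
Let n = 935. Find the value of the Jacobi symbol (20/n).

Pull out 2^2: since 935 ≡ 7 (mod 8), (2/935) = +1, so (2/935)^2 = +1.
Reciprocity: 5 ≡ 1 and 935 ≡ 3 (mod 4), so (5/935) = +(935/5).
Reduce top mod 5: now compute (0/5).
Top reduces to 0: gcd > 1, so the symbol is 0.

0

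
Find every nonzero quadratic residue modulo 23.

Square k = 1,…,11 (k and 23−k give the same square):
1²=1, 2²=4, 3²=9, 4²=16, 5²≡2, 6²≡13, 7²≡3, 8²≡18, 9²≡12, 10²≡8, 11²≡6 (mod 23).
So the quadratic residues mod 23 are {1, 2, 3, 4, 6, 8, 9, 12, 13, 16, 18}.

1,2,3,4,6,8,9,12,13,16,18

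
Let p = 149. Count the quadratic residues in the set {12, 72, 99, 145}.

(12/149) = -1 → non-residue.
(72/149) = -1 → non-residue.
(99/149) = -1 → non-residue.
(145/149) = +1 → QR.
Total quadratic residues among the 4: 1.

1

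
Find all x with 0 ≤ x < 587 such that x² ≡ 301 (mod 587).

202, 385

Since 587 ≡ 3 (mod 4), a square root of 301 is 301^((587+1)/4) = 301^147 mod 587.
Repeated squaring: 301^2≡203, 301^4≡119, 301^8≡73, 301^16≡46, 301^32≡355, 301^64≡407, 301^128≡115 (mod 587).
301^147 = 301^(128+16+2+1) ≡ 385 (mod 587).
Check: 385² = 148225 ≡ 301 (mod 587). The two roots are 202 and 385.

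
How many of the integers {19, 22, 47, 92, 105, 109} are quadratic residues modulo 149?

(19/149) = +1 → QR.
(22/149) = +1 → QR.
(47/149) = +1 → QR.
(92/149) = -1 → non-residue.
(105/149) = -1 → non-residue.
(109/149) = -1 → non-residue.
Total quadratic residues among the 6: 3.

3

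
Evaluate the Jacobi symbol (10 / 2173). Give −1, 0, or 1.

Pull out 2: since 2173 ≡ 5 (mod 8), (2/2173) = -1.
Reciprocity: 5 ≡ 1 and 2173 ≡ 1 (mod 4), so (5/2173) = +(2173/5).
Reduce top mod 5: now compute (3/5).
Reciprocity: 3 ≡ 3 and 5 ≡ 1 (mod 4), so (3/5) = +(5/3).
Reduce top mod 3: now compute (2/3).
Pull out 2: since 3 ≡ 3 (mod 8), (2/3) = -1.
Reached (1/3) = 1. Collecting the sign flips along the way, the symbol is +1.

1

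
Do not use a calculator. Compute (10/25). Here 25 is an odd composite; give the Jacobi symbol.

Pull out 2: since 25 ≡ 1 (mod 8), (2/25) = +1.
Reciprocity: 5 ≡ 1 and 25 ≡ 1 (mod 4), so (5/25) = +(25/5).
Reduce top mod 5: now compute (0/5).
Top reduces to 0: gcd > 1, so the symbol is 0.

0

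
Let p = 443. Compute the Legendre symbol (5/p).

-1

Reciprocity: 5 ≡ 1 and 443 ≡ 3 (mod 4), so (5/443) = +(443/5).
Reduce top mod 5: now compute (3/5).
Reciprocity: 3 ≡ 3 and 5 ≡ 1 (mod 4), so (3/5) = +(5/3).
Reduce top mod 3: now compute (2/3).
Pull out 2: since 3 ≡ 3 (mod 8), (2/3) = -1.
Reached (1/3) = 1. Collecting the sign flips along the way, the symbol is -1.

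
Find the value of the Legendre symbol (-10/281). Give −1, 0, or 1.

1

First reduce: -10 ≡ 271 (mod 281).
Reciprocity: 271 ≡ 3 and 281 ≡ 1 (mod 4), so (271/281) = +(281/271).
Reduce top mod 271: now compute (10/271).
Pull out 2: since 271 ≡ 7 (mod 8), (2/271) = +1.
Reciprocity: 5 ≡ 1 and 271 ≡ 3 (mod 4), so (5/271) = +(271/5).
Reduce top mod 5: now compute (1/5).
Reached (1/5) = 1. Collecting the sign flips along the way, the symbol is +1.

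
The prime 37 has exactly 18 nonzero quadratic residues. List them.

Square k = 1,…,18 (k and 37−k give the same square):
1²=1, 2²=4, 3²=9, 4²=16, 5²=25, 6²=36, 7²≡12, 8²≡27, 9²≡7, 10²≡26, 11²≡10, 12²≡33, 13²≡21, 14²≡11, 15²≡3, 16²≡34, 17²≡30, 18²≡28 (mod 37).
So the quadratic residues mod 37 are {1, 3, 4, 7, 9, 10, 11, 12, 16, 21, 25, 26, 27, 28, 30, 33, 34, 36}.

1,3,4,7,9,10,11,12,16,21,25,26,27,28,30,33,34,36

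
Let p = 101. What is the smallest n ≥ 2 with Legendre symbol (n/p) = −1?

(2/101) = −1, so 2 is the smallest positive non-residue mod 101.

2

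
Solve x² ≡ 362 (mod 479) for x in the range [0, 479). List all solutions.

29, 450

Since 479 ≡ 3 (mod 4), a square root of 362 is 362^((479+1)/4) = 362^120 mod 479.
Repeated squaring: 362^2≡277, 362^4≡89, 362^8≡257, 362^16≡426, 362^32≡414, 362^64≡393 (mod 479).
362^120 = 362^(64+32+16+8) ≡ 450 (mod 479).
Check: 450² = 202500 ≡ 362 (mod 479). The two roots are 29 and 450.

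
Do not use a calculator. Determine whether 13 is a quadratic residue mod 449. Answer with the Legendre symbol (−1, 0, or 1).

Euler's criterion: (13/449) ≡ 13^224 (mod 449).
13^2 ≡ 169 (mod 449)
13^4 ≡ 274 (mod 449)
13^8 ≡ 93 (mod 449)
13^16 ≡ 118 (mod 449)
13^32 ≡ 5 (mod 449)
13^64 ≡ 25 (mod 449)
13^128 ≡ 176 (mod 449)
13^224 = 13^(128+64+32) ≡ 448 (mod 449).
Result is 448 ≡ −1, so (13/449) = −1.

-1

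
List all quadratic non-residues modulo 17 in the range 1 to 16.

3, 5, 6, 7, 10, 11, 12, 14

Square k = 1,…,8 (k and 17−k give the same square):
1²=1, 2²=4, 3²=9, 4²=16, 5²≡8, 6²≡2, 7²≡15, 8²≡13 (mod 17).
The residues are {1, 2, 4, 8, 9, 13, 15, 16}; the non-residues are the remaining 8 nonzero classes.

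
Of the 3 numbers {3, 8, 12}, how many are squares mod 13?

(3/13) = +1 → QR.
(8/13) = -1 → non-residue.
(12/13) = +1 → QR.
Total quadratic residues among the 3: 2.

2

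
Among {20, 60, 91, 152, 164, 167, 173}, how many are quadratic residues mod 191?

2

(20/191) = +1 → QR.
(60/191) = +1 → QR.
(91/191) = -1 → non-residue.
(152/191) = -1 → non-residue.
(164/191) = -1 → non-residue.
(167/191) = -1 → non-residue.
(173/191) = -1 → non-residue.
Total quadratic residues among the 7: 2.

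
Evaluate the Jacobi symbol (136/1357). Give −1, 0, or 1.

1

Pull out 2^3: since 1357 ≡ 5 (mod 8), (2/1357) = -1, so (2/1357)^3 = -1.
Reciprocity: 17 ≡ 1 and 1357 ≡ 1 (mod 4), so (17/1357) = +(1357/17).
Reduce top mod 17: now compute (14/17).
Pull out 2: since 17 ≡ 1 (mod 8), (2/17) = +1.
Reciprocity: 7 ≡ 3 and 17 ≡ 1 (mod 4), so (7/17) = +(17/7).
Reduce top mod 7: now compute (3/7).
Reciprocity: 3 ≡ 3 and 7 ≡ 3 (mod 4), so (3/7) = −(7/3).
Reduce top mod 3: now compute (1/3).
Reached (1/3) = 1. Collecting the sign flips along the way, the symbol is +1.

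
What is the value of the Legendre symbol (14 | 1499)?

Pull out 2: since 1499 ≡ 3 (mod 8), (2/1499) = -1.
Reciprocity: 7 ≡ 3 and 1499 ≡ 3 (mod 4), so (7/1499) = −(1499/7).
Reduce top mod 7: now compute (1/7).
Reached (1/7) = 1. Collecting the sign flips along the way, the symbol is +1.

1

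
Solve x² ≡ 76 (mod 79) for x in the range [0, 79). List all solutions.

Since 79 ≡ 3 (mod 4), a square root of 76 is 76^((79+1)/4) = 76^20 mod 79.
Repeated squaring: 76^2≡9, 76^4≡2, 76^8≡4, 76^16≡16 (mod 79).
76^20 = 76^(16+4) ≡ 32 (mod 79).
Check: 32² = 1024 ≡ 76 (mod 79). The two roots are 32 and 47.

32, 47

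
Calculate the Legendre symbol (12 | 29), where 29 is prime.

Pull out 2^2: since 29 ≡ 5 (mod 8), (2/29) = -1, so (2/29)^2 = +1.
Reciprocity: 3 ≡ 3 and 29 ≡ 1 (mod 4), so (3/29) = +(29/3).
Reduce top mod 3: now compute (2/3).
Pull out 2: since 3 ≡ 3 (mod 8), (2/3) = -1.
Reached (1/3) = 1. Collecting the sign flips along the way, the symbol is -1.

-1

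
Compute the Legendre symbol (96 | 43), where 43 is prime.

1

Euler's criterion: (96/43) ≡ 10^21 (mod 43).
10^2 ≡ 14 (mod 43)
10^4 ≡ 24 (mod 43)
10^8 ≡ 17 (mod 43)
10^16 ≡ 31 (mod 43)
10^21 = 10^(16+4+1) ≡ 1 (mod 43).
Result is 1, so (96/43) = 1.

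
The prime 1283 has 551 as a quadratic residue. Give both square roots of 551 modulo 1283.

333, 950

Since 1283 ≡ 3 (mod 4), a square root of 551 is 551^((1283+1)/4) = 551^321 mod 1283.
Repeated squaring: 551^2≡813, 551^4≡224, 551^8≡139, 551^16≡76, 551^32≡644, 551^64≡327, 551^128≡440, 551^256≡1150 (mod 1283).
551^321 = 551^(256+64+1) ≡ 333 (mod 1283).
Check: 333² = 110889 ≡ 551 (mod 1283). The two roots are 333 and 950.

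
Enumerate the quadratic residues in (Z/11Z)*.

Square k = 1,…,5 (k and 11−k give the same square):
1²=1, 2²=4, 3²=9, 4²≡5, 5²≡3 (mod 11).
So the quadratic residues mod 11 are {1, 3, 4, 5, 9}.

1, 3, 4, 5, 9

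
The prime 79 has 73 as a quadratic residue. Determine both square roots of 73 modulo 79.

Since 79 ≡ 3 (mod 4), a square root of 73 is 73^((79+1)/4) = 73^20 mod 79.
Repeated squaring: 73^2≡36, 73^4≡32, 73^8≡76, 73^16≡9 (mod 79).
73^20 = 73^(16+4) ≡ 51 (mod 79).
Check: 51² = 2601 ≡ 73 (mod 79). The two roots are 28 and 51.

28, 51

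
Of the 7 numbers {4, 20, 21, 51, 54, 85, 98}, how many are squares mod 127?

(4/127) = +1 → QR.
(20/127) = -1 → non-residue.
(21/127) = +1 → QR.
(51/127) = -1 → non-residue.
(54/127) = -1 → non-residue.
(85/127) = -1 → non-residue.
(98/127) = +1 → QR.
Total quadratic residues among the 7: 3.

3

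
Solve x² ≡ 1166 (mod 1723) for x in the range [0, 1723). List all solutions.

Since 1723 ≡ 3 (mod 4), a square root of 1166 is 1166^((1723+1)/4) = 1166^431 mod 1723.
Repeated squaring: 1166^2≡109, 1166^4≡1543, 1166^8≡1386, 1166^16≡1574, 1166^32≡1525, 1166^64≡1298, 1166^128≡1433, 1166^256≡1396 (mod 1723).
1166^431 = 1166^(256+128+32+8+4+2+1) ≡ 1222 (mod 1723).
Check: 1222² = 1493284 ≡ 1166 (mod 1723). The two roots are 501 and 1222.

501, 1222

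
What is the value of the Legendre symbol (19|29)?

Reciprocity: 19 ≡ 3 and 29 ≡ 1 (mod 4), so (19/29) = +(29/19).
Reduce top mod 19: now compute (10/19).
Pull out 2: since 19 ≡ 3 (mod 8), (2/19) = -1.
Reciprocity: 5 ≡ 1 and 19 ≡ 3 (mod 4), so (5/19) = +(19/5).
Reduce top mod 5: now compute (4/5).
Pull out 2^2: since 5 ≡ 5 (mod 8), (2/5) = -1, so (2/5)^2 = +1.
Reached (1/5) = 1. Collecting the sign flips along the way, the symbol is -1.

-1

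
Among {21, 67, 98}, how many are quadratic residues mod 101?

(21/101) = +1 → QR.
(67/101) = -1 → non-residue.
(98/101) = -1 → non-residue.
Total quadratic residues among the 3: 1.

1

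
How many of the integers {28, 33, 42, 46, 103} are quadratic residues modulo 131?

(28/131) = +1 → QR.
(33/131) = +1 → QR.
(42/131) = -1 → non-residue.
(46/131) = +1 → QR.
(103/131) = -1 → non-residue.
Total quadratic residues among the 5: 3.

3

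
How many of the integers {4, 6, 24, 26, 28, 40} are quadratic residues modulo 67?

(4/67) = +1 → QR.
(6/67) = +1 → QR.
(24/67) = +1 → QR.
(26/67) = +1 → QR.
(28/67) = -1 → non-residue.
(40/67) = +1 → QR.
Total quadratic residues among the 6: 5.

5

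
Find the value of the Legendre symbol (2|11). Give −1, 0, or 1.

-1

Pull out 2: since 11 ≡ 3 (mod 8), (2/11) = -1.
Reached (1/11) = 1. Collecting the sign flips along the way, the symbol is -1.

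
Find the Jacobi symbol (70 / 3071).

Pull out 2: since 3071 ≡ 7 (mod 8), (2/3071) = +1.
Reciprocity: 35 ≡ 3 and 3071 ≡ 3 (mod 4), so (35/3071) = −(3071/35).
Reduce top mod 35: now compute (26/35).
Pull out 2: since 35 ≡ 3 (mod 8), (2/35) = -1.
Reciprocity: 13 ≡ 1 and 35 ≡ 3 (mod 4), so (13/35) = +(35/13).
Reduce top mod 13: now compute (9/13).
Reciprocity: 9 ≡ 1 and 13 ≡ 1 (mod 4), so (9/13) = +(13/9).
Reduce top mod 9: now compute (4/9).
Pull out 2^2: since 9 ≡ 1 (mod 8), (2/9) = +1, so (2/9)^2 = +1.
Reached (1/9) = 1. Collecting the sign flips along the way, the symbol is +1.

1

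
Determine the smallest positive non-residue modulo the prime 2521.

11

(2/2521) = +1, so 2 is a residue.
(3/2521) = +1, so 3 is a residue.
(4/2521) = +1, so 4 is a residue.
(5/2521) = +1, so 5 is a residue.
(6/2521) = +1, so 6 is a residue.
(7/2521) = +1, so 7 is a residue.
(8/2521) = +1, so 8 is a residue.
(9/2521) = +1, so 9 is a residue.
(10/2521) = +1, so 10 is a residue.
(11/2521) = −1, so 11 is the smallest positive non-residue mod 2521.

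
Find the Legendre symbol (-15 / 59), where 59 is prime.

-1

First reduce: -15 ≡ 44 (mod 59).
Pull out 2^2: since 59 ≡ 3 (mod 8), (2/59) = -1, so (2/59)^2 = +1.
Reciprocity: 11 ≡ 3 and 59 ≡ 3 (mod 4), so (11/59) = −(59/11).
Reduce top mod 11: now compute (4/11).
Pull out 2^2: since 11 ≡ 3 (mod 8), (2/11) = -1, so (2/11)^2 = +1.
Reached (1/11) = 1. Collecting the sign flips along the way, the symbol is -1.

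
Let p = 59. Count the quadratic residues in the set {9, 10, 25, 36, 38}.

(9/59) = +1 → QR.
(10/59) = -1 → non-residue.
(25/59) = +1 → QR.
(36/59) = +1 → QR.
(38/59) = -1 → non-residue.
Total quadratic residues among the 5: 3.

3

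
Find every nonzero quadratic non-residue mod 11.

2,6,7,8,10

Square k = 1,…,5 (k and 11−k give the same square):
1²=1, 2²=4, 3²=9, 4²≡5, 5²≡3 (mod 11).
The residues are {1, 3, 4, 5, 9}; the non-residues are the remaining 5 nonzero classes.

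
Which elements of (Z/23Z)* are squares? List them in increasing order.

Square k = 1,…,11 (k and 23−k give the same square):
1²=1, 2²=4, 3²=9, 4²=16, 5²≡2, 6²≡13, 7²≡3, 8²≡18, 9²≡12, 10²≡8, 11²≡6 (mod 23).
So the quadratic residues mod 23 are {1, 2, 3, 4, 6, 8, 9, 12, 13, 16, 18}.

1,2,3,4,6,8,9,12,13,16,18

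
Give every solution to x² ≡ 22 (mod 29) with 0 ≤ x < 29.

29 ≡ 1 (mod 4), so we find a root by search.
Trying successive values, 14² = 196 ≡ 22 (mod 29). The other root is 29 − 14 = 15.

14, 15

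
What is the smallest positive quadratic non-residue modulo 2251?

(2/2251) = −1, so 2 is the smallest positive non-residue mod 2251.

2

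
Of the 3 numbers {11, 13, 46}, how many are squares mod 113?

(11/113) = +1 → QR.
(13/113) = +1 → QR.
(46/113) = -1 → non-residue.
Total quadratic residues among the 3: 2.

2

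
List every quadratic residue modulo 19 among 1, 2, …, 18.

1, 4, 5, 6, 7, 9, 11, 16, 17

Square k = 1,…,9 (k and 19−k give the same square):
1²=1, 2²=4, 3²=9, 4²=16, 5²≡6, 6²≡17, 7²≡11, 8²≡7, 9²≡5 (mod 19).
So the quadratic residues mod 19 are {1, 4, 5, 6, 7, 9, 11, 16, 17}.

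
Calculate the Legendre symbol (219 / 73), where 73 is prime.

First reduce: 219 ≡ 0 (mod 73).
Top reduces to 0: gcd > 1, so the symbol is 0.

0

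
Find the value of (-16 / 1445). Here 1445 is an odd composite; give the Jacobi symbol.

First reduce: -16 ≡ 1429 (mod 1445).
Reciprocity: 1429 ≡ 1 and 1445 ≡ 1 (mod 4), so (1429/1445) = +(1445/1429).
Reduce top mod 1429: now compute (16/1429).
Pull out 2^4: since 1429 ≡ 5 (mod 8), (2/1429) = -1, so (2/1429)^4 = +1.
Reached (1/1429) = 1. Collecting the sign flips along the way, the symbol is +1.

1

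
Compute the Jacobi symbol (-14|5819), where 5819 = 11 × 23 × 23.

-1

First reduce: -14 ≡ 5805 (mod 5819).
Reciprocity: 5805 ≡ 1 and 5819 ≡ 3 (mod 4), so (5805/5819) = +(5819/5805).
Reduce top mod 5805: now compute (14/5805).
Pull out 2: since 5805 ≡ 5 (mod 8), (2/5805) = -1.
Reciprocity: 7 ≡ 3 and 5805 ≡ 1 (mod 4), so (7/5805) = +(5805/7).
Reduce top mod 7: now compute (2/7).
Pull out 2: since 7 ≡ 7 (mod 8), (2/7) = +1.
Reached (1/7) = 1. Collecting the sign flips along the way, the symbol is -1.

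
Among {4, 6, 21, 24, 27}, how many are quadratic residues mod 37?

3

(4/37) = +1 → QR.
(6/37) = -1 → non-residue.
(21/37) = +1 → QR.
(24/37) = -1 → non-residue.
(27/37) = +1 → QR.
Total quadratic residues among the 5: 3.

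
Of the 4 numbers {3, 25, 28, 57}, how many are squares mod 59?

(3/59) = +1 → QR.
(25/59) = +1 → QR.
(28/59) = +1 → QR.
(57/59) = +1 → QR.
Total quadratic residues among the 4: 4.

4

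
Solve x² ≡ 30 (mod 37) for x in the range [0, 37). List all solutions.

17, 20

37 ≡ 1 (mod 4), so we find a root by search.
Trying successive values, 17² = 289 ≡ 30 (mod 37). The other root is 37 − 17 = 20.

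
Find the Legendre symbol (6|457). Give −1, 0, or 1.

Euler's criterion: (6/457) ≡ 6^228 (mod 457).
6^2 ≡ 36 (mod 457)
6^4 ≡ 382 (mod 457)
6^8 ≡ 141 (mod 457)
6^16 ≡ 230 (mod 457)
6^32 ≡ 345 (mod 457)
6^64 ≡ 205 (mod 457)
6^128 ≡ 438 (mod 457)
6^228 = 6^(128+64+32+4) ≡ 1 (mod 457).
Result is 1, so (6/457) = 1.

1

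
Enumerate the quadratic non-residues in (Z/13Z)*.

2,5,6,7,8,11

Square k = 1,…,6 (k and 13−k give the same square):
1²=1, 2²=4, 3²=9, 4²≡3, 5²≡12, 6²≡10 (mod 13).
The residues are {1, 3, 4, 9, 10, 12}; the non-residues are the remaining 6 nonzero classes.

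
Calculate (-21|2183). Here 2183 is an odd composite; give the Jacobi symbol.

First reduce: -21 ≡ 2162 (mod 2183).
Pull out 2: since 2183 ≡ 7 (mod 8), (2/2183) = +1.
Reciprocity: 1081 ≡ 1 and 2183 ≡ 3 (mod 4), so (1081/2183) = +(2183/1081).
Reduce top mod 1081: now compute (21/1081).
Reciprocity: 21 ≡ 1 and 1081 ≡ 1 (mod 4), so (21/1081) = +(1081/21).
Reduce top mod 21: now compute (10/21).
Pull out 2: since 21 ≡ 5 (mod 8), (2/21) = -1.
Reciprocity: 5 ≡ 1 and 21 ≡ 1 (mod 4), so (5/21) = +(21/5).
Reduce top mod 5: now compute (1/5).
Reached (1/5) = 1. Collecting the sign flips along the way, the symbol is -1.

-1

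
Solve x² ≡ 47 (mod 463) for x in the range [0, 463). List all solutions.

120, 343

Since 463 ≡ 3 (mod 4), a square root of 47 is 47^((463+1)/4) = 47^116 mod 463.
Repeated squaring: 47^2≡357, 47^4≡124, 47^8≡97, 47^16≡149, 47^32≡440, 47^64≡66 (mod 463).
47^116 = 47^(64+32+16+4) ≡ 120 (mod 463).
Check: 120² = 14400 ≡ 47 (mod 463). The two roots are 120 and 343.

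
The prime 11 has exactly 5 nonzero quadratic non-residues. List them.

2,6,7,8,10

Square k = 1,…,5 (k and 11−k give the same square):
1²=1, 2²=4, 3²=9, 4²≡5, 5²≡3 (mod 11).
The residues are {1, 3, 4, 5, 9}; the non-residues are the remaining 5 nonzero classes.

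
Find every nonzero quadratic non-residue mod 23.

Square k = 1,…,11 (k and 23−k give the same square):
1²=1, 2²=4, 3²=9, 4²=16, 5²≡2, 6²≡13, 7²≡3, 8²≡18, 9²≡12, 10²≡8, 11²≡6 (mod 23).
The residues are {1, 2, 3, 4, 6, 8, 9, 12, 13, 16, 18}; the non-residues are the remaining 11 nonzero classes.

5,7,10,11,14,15,17,19,20,21,22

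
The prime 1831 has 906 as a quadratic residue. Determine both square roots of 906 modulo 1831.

754, 1077

Since 1831 ≡ 3 (mod 4), a square root of 906 is 906^((1831+1)/4) = 906^458 mod 1831.
Repeated squaring: 906^2≡548, 906^4≡20, 906^8≡400, 906^16≡703, 906^32≡1670, 906^64≡287, 906^128≡1805, 906^256≡676 (mod 1831).
906^458 = 906^(256+128+64+8+2) ≡ 1077 (mod 1831).
Check: 1077² = 1159929 ≡ 906 (mod 1831). The two roots are 754 and 1077.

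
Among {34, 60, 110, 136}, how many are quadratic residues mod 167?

(34/167) = -1 → non-residue.
(60/167) = -1 → non-residue.
(110/167) = -1 → non-residue.
(136/167) = -1 → non-residue.
Total quadratic residues among the 4: 0.

0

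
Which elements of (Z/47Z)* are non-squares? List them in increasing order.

5, 10, 11, 13, 15, 19, 20, 22, 23, 26, 29, 30, 31, 33, 35, 38, 39, 40, 41, 43, 44, 45, 46

Square k = 1,…,23 (k and 47−k give the same square):
1²=1, 2²=4, 3²=9, 4²=16, 5²=25, 6²=36, 7²≡2, 8²≡17, 9²≡34, 10²≡6, 11²≡27, 12²≡3, 13²≡28, 14²≡8, 15²≡37, 16²≡21, 17²≡7, 18²≡42, 19²≡32, 20²≡24, 21²≡18, 22²≡14, 23²≡12 (mod 47).
The residues are {1, 2, 3, 4, 6, 7, 8, 9, 12, 14, 16, 17, 18, 21, 24, 25, 27, 28, 32, 34, 36, 37, 42}; the non-residues are the remaining 23 nonzero classes.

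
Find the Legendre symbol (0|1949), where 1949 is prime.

0

Top reduces to 0: gcd > 1, so the symbol is 0.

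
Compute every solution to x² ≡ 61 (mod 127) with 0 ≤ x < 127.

Since 127 ≡ 3 (mod 4), a square root of 61 is 61^((127+1)/4) = 61^32 mod 127.
Repeated squaring: 61^2≡38, 61^4≡47, 61^8≡50, 61^16≡87, 61^32≡76 (mod 127).
61^32 = 61^(32) ≡ 76 (mod 127).
Check: 76² = 5776 ≡ 61 (mod 127). The two roots are 51 and 76.

51, 76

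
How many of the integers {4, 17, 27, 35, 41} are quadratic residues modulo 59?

(4/59) = +1 → QR.
(17/59) = +1 → QR.
(27/59) = +1 → QR.
(35/59) = +1 → QR.
(41/59) = +1 → QR.
Total quadratic residues among the 5: 5.

5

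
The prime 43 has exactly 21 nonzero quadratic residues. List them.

1, 4, 6, 9, 10, 11, 13, 14, 15, 16, 17, 21, 23, 24, 25, 31, 35, 36, 38, 40, 41

Square k = 1,…,21 (k and 43−k give the same square):
1²=1, 2²=4, 3²=9, 4²=16, 5²=25, 6²=36, 7²≡6, 8²≡21, 9²≡38, 10²≡14, 11²≡35, 12²≡15, 13²≡40, 14²≡24, 15²≡10, 16²≡41, 17²≡31, 18²≡23, 19²≡17, 20²≡13, 21²≡11 (mod 43).
So the quadratic residues mod 43 are {1, 4, 6, 9, 10, 11, 13, 14, 15, 16, 17, 21, 23, 24, 25, 31, 35, 36, 38, 40, 41}.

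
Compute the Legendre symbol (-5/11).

First reduce: -5 ≡ 6 (mod 11).
Pull out 2: since 11 ≡ 3 (mod 8), (2/11) = -1.
Reciprocity: 3 ≡ 3 and 11 ≡ 3 (mod 4), so (3/11) = −(11/3).
Reduce top mod 3: now compute (2/3).
Pull out 2: since 3 ≡ 3 (mod 8), (2/3) = -1.
Reached (1/3) = 1. Collecting the sign flips along the way, the symbol is -1.

-1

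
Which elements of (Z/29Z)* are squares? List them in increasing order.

Square k = 1,…,14 (k and 29−k give the same square):
1²=1, 2²=4, 3²=9, 4²=16, 5²=25, 6²≡7, 7²≡20, 8²≡6, 9²≡23, 10²≡13, 11²≡5, 12²≡28, 13²≡24, 14²≡22 (mod 29).
So the quadratic residues mod 29 are {1, 4, 5, 6, 7, 9, 13, 16, 20, 22, 23, 24, 25, 28}.

1,4,5,6,7,9,13,16,20,22,23,24,25,28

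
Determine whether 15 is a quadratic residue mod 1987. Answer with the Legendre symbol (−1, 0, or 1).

1

Reciprocity: 15 ≡ 3 and 1987 ≡ 3 (mod 4), so (15/1987) = −(1987/15).
Reduce top mod 15: now compute (7/15).
Reciprocity: 7 ≡ 3 and 15 ≡ 3 (mod 4), so (7/15) = −(15/7).
Reduce top mod 7: now compute (1/7).
Reached (1/7) = 1. Collecting the sign flips along the way, the symbol is +1.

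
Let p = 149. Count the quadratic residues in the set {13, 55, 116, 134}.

1

(13/149) = -1 → non-residue.
(55/149) = -1 → non-residue.
(116/149) = +1 → QR.
(134/149) = -1 → non-residue.
Total quadratic residues among the 4: 1.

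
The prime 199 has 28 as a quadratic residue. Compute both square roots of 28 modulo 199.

25, 174

Since 199 ≡ 3 (mod 4), a square root of 28 is 28^((199+1)/4) = 28^50 mod 199.
Repeated squaring: 28^2≡187, 28^4≡144, 28^8≡40, 28^16≡8, 28^32≡64 (mod 199).
28^50 = 28^(32+16+2) ≡ 25 (mod 199).
Check: 25² = 625 ≡ 28 (mod 199). The two roots are 25 and 174.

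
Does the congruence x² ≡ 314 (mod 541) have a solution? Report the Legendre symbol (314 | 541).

Euler's criterion: (314/541) ≡ 314^270 (mod 541).
314^2 ≡ 134 (mod 541)
314^4 ≡ 103 (mod 541)
314^8 ≡ 330 (mod 541)
314^16 ≡ 159 (mod 541)
314^32 ≡ 395 (mod 541)
314^64 ≡ 217 (mod 541)
314^128 ≡ 22 (mod 541)
314^256 ≡ 484 (mod 541)
314^270 = 314^(256+8+4+2) ≡ 1 (mod 541).
Result is 1, so (314/541) = 1.

1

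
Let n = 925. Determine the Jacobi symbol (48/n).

1

Pull out 2^4: since 925 ≡ 5 (mod 8), (2/925) = -1, so (2/925)^4 = +1.
Reciprocity: 3 ≡ 3 and 925 ≡ 1 (mod 4), so (3/925) = +(925/3).
Reduce top mod 3: now compute (1/3).
Reached (1/3) = 1. Collecting the sign flips along the way, the symbol is +1.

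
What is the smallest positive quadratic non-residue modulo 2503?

3

(2/2503) = +1, so 2 is a residue.
(3/2503) = −1, so 3 is the smallest positive non-residue mod 2503.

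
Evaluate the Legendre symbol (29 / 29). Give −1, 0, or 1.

0

First reduce: 29 ≡ 0 (mod 29).
Top reduces to 0: gcd > 1, so the symbol is 0.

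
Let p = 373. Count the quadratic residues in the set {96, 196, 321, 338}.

(96/373) = -1 → non-residue.
(196/373) = +1 → QR.
(321/373) = +1 → QR.
(338/373) = -1 → non-residue.
Total quadratic residues among the 4: 2.

2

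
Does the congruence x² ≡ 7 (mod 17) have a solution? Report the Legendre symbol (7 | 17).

Reciprocity: 7 ≡ 3 and 17 ≡ 1 (mod 4), so (7/17) = +(17/7).
Reduce top mod 7: now compute (3/7).
Reciprocity: 3 ≡ 3 and 7 ≡ 3 (mod 4), so (3/7) = −(7/3).
Reduce top mod 3: now compute (1/3).
Reached (1/3) = 1. Collecting the sign flips along the way, the symbol is -1.

-1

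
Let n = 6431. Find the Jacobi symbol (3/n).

Reciprocity: 3 ≡ 3 and 6431 ≡ 3 (mod 4), so (3/6431) = −(6431/3).
Reduce top mod 3: now compute (2/3).
Pull out 2: since 3 ≡ 3 (mod 8), (2/3) = -1.
Reached (1/3) = 1. Collecting the sign flips along the way, the symbol is +1.

1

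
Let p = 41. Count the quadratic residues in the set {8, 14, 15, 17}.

1

(8/41) = +1 → QR.
(14/41) = -1 → non-residue.
(15/41) = -1 → non-residue.
(17/41) = -1 → non-residue.
Total quadratic residues among the 4: 1.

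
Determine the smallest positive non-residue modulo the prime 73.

(2/73) = +1, so 2 is a residue.
(3/73) = +1, so 3 is a residue.
(4/73) = +1, so 4 is a residue.
(5/73) = −1, so 5 is the smallest positive non-residue mod 73.

5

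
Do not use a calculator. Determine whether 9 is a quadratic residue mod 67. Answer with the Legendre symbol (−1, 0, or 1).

1

Euler's criterion: (9/67) ≡ 9^33 (mod 67).
9^2 ≡ 14 (mod 67)
9^4 ≡ 62 (mod 67)
9^8 ≡ 25 (mod 67)
9^16 ≡ 22 (mod 67)
9^32 ≡ 15 (mod 67)
9^33 = 9^(32+1) ≡ 1 (mod 67).
Result is 1, so (9/67) = 1.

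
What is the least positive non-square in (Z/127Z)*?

(2/127) = +1, so 2 is a residue.
(3/127) = −1, so 3 is the smallest positive non-residue mod 127.

3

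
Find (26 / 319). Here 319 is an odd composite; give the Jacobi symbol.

Pull out 2: since 319 ≡ 7 (mod 8), (2/319) = +1.
Reciprocity: 13 ≡ 1 and 319 ≡ 3 (mod 4), so (13/319) = +(319/13).
Reduce top mod 13: now compute (7/13).
Reciprocity: 7 ≡ 3 and 13 ≡ 1 (mod 4), so (7/13) = +(13/7).
Reduce top mod 7: now compute (6/7).
Pull out 2: since 7 ≡ 7 (mod 8), (2/7) = +1.
Reciprocity: 3 ≡ 3 and 7 ≡ 3 (mod 4), so (3/7) = −(7/3).
Reduce top mod 3: now compute (1/3).
Reached (1/3) = 1. Collecting the sign flips along the way, the symbol is -1.

-1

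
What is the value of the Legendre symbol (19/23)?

Reciprocity: 19 ≡ 3 and 23 ≡ 3 (mod 4), so (19/23) = −(23/19).
Reduce top mod 19: now compute (4/19).
Pull out 2^2: since 19 ≡ 3 (mod 8), (2/19) = -1, so (2/19)^2 = +1.
Reached (1/19) = 1. Collecting the sign flips along the way, the symbol is -1.

-1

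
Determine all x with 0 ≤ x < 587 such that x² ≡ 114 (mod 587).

124, 463

Since 587 ≡ 3 (mod 4), a square root of 114 is 114^((587+1)/4) = 114^147 mod 587.
Repeated squaring: 114^2≡82, 114^4≡267, 114^8≡262, 114^16≡552, 114^32≡51, 114^64≡253, 114^128≡26 (mod 587).
114^147 = 114^(128+16+2+1) ≡ 124 (mod 587).
Check: 124² = 15376 ≡ 114 (mod 587). The two roots are 124 and 463.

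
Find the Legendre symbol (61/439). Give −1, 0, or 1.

Euler's criterion: (61/439) ≡ 61^219 (mod 439).
61^2 ≡ 209 (mod 439)
61^4 ≡ 220 (mod 439)
61^8 ≡ 110 (mod 439)
61^16 ≡ 247 (mod 439)
61^32 ≡ 427 (mod 439)
61^64 ≡ 144 (mod 439)
61^128 ≡ 103 (mod 439)
61^219 = 61^(128+64+16+8+2+1) ≡ 1 (mod 439).
Result is 1, so (61/439) = 1.

1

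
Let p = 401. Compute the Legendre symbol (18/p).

1

Euler's criterion: (18/401) ≡ 18^200 (mod 401).
18^2 ≡ 324 (mod 401)
18^4 ≡ 315 (mod 401)
18^8 ≡ 178 (mod 401)
18^16 ≡ 5 (mod 401)
18^32 ≡ 25 (mod 401)
18^64 ≡ 224 (mod 401)
18^128 ≡ 51 (mod 401)
18^200 = 18^(128+64+8) ≡ 1 (mod 401).
Result is 1, so (18/401) = 1.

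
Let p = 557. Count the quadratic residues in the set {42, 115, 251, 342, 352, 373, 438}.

5

(42/557) = +1 → QR.
(115/557) = +1 → QR.
(251/557) = -1 → non-residue.
(342/557) = -1 → non-residue.
(352/557) = +1 → QR.
(373/557) = +1 → QR.
(438/557) = +1 → QR.
Total quadratic residues among the 7: 5.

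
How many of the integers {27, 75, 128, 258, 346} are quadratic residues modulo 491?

(27/491) = +1 → QR.
(75/491) = +1 → QR.
(128/491) = -1 → non-residue.
(258/491) = -1 → non-residue.
(346/491) = +1 → QR.
Total quadratic residues among the 5: 3.

3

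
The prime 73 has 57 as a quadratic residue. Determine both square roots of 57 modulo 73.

35, 38

73 ≡ 1 (mod 4), so we find a root by search.
Trying successive values, 35² = 1225 ≡ 57 (mod 73). The other root is 73 − 35 = 38.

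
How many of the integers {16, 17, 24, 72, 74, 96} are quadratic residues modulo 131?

2

(16/131) = +1 → QR.
(17/131) = -1 → non-residue.
(24/131) = -1 → non-residue.
(72/131) = -1 → non-residue.
(74/131) = +1 → QR.
(96/131) = -1 → non-residue.
Total quadratic residues among the 6: 2.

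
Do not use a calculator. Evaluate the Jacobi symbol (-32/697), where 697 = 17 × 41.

1

First reduce: -32 ≡ 665 (mod 697).
Reciprocity: 665 ≡ 1 and 697 ≡ 1 (mod 4), so (665/697) = +(697/665).
Reduce top mod 665: now compute (32/665).
Pull out 2^5: since 665 ≡ 1 (mod 8), (2/665) = +1, so (2/665)^5 = +1.
Reached (1/665) = 1. Collecting the sign flips along the way, the symbol is +1.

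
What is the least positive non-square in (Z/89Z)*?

(2/89) = +1, so 2 is a residue.
(3/89) = −1, so 3 is the smallest positive non-residue mod 89.

3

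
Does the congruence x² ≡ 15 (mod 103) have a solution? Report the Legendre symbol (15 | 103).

Euler's criterion: (15/103) ≡ 15^51 (mod 103).
15^2 ≡ 19 (mod 103)
15^4 ≡ 52 (mod 103)
15^8 ≡ 26 (mod 103)
15^16 ≡ 58 (mod 103)
15^32 ≡ 68 (mod 103)
15^51 = 15^(32+16+2+1) ≡ 1 (mod 103).
Result is 1, so (15/103) = 1.

1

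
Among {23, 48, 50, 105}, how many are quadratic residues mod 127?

1

(23/127) = -1 → non-residue.
(48/127) = -1 → non-residue.
(50/127) = +1 → QR.
(105/127) = -1 → non-residue.
Total quadratic residues among the 4: 1.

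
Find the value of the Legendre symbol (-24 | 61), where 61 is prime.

Euler's criterion: (-24/61) ≡ 37^30 (mod 61).
37^2 ≡ 27 (mod 61)
37^4 ≡ 58 (mod 61)
37^8 ≡ 9 (mod 61)
37^16 ≡ 20 (mod 61)
37^30 = 37^(16+8+4+2) ≡ 60 (mod 61).
Result is 60 ≡ −1, so (-24/61) = −1.

-1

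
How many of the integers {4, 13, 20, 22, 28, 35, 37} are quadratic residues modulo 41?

(4/41) = +1 → QR.
(13/41) = -1 → non-residue.
(20/41) = +1 → QR.
(22/41) = -1 → non-residue.
(28/41) = -1 → non-residue.
(35/41) = -1 → non-residue.
(37/41) = +1 → QR.
Total quadratic residues among the 7: 3.

3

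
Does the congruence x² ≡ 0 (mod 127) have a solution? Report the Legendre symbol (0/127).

0

Top reduces to 0: gcd > 1, so the symbol is 0.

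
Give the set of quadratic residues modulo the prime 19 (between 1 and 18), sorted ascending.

1 4 5 6 7 9 11 16 17

Square k = 1,…,9 (k and 19−k give the same square):
1²=1, 2²=4, 3²=9, 4²=16, 5²≡6, 6²≡17, 7²≡11, 8²≡7, 9²≡5 (mod 19).
So the quadratic residues mod 19 are {1, 4, 5, 6, 7, 9, 11, 16, 17}.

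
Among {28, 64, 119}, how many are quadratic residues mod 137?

3

(28/137) = +1 → QR.
(64/137) = +1 → QR.
(119/137) = +1 → QR.
Total quadratic residues among the 3: 3.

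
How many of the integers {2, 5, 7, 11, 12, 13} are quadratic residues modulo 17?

(2/17) = +1 → QR.
(5/17) = -1 → non-residue.
(7/17) = -1 → non-residue.
(11/17) = -1 → non-residue.
(12/17) = -1 → non-residue.
(13/17) = +1 → QR.
Total quadratic residues among the 6: 2.

2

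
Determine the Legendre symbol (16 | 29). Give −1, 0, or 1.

1

Euler's criterion: (16/29) ≡ 16^14 (mod 29).
16^2 ≡ 24 (mod 29)
16^4 ≡ 25 (mod 29)
16^8 ≡ 16 (mod 29)
16^14 = 16^(8+4+2) ≡ 1 (mod 29).
Result is 1, so (16/29) = 1.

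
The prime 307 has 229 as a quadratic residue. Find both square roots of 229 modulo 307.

42, 265

Since 307 ≡ 3 (mod 4), a square root of 229 is 229^((307+1)/4) = 229^77 mod 307.
Repeated squaring: 229^2≡251, 229^4≡66, 229^8≡58, 229^16≡294, 229^32≡169, 229^64≡10 (mod 307).
229^77 = 229^(64+8+4+1) ≡ 42 (mod 307).
Check: 42² = 1764 ≡ 229 (mod 307). The two roots are 42 and 265.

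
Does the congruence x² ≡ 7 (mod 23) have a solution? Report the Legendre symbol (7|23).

Euler's criterion: (7/23) ≡ 7^11 (mod 23).
7^2 ≡ 3 (mod 23)
7^4 ≡ 9 (mod 23)
7^8 ≡ 12 (mod 23)
7^11 = 7^(8+2+1) ≡ 22 (mod 23).
Result is 22 ≡ −1, so (7/23) = −1.

-1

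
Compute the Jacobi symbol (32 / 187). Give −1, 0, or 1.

Pull out 2^5: since 187 ≡ 3 (mod 8), (2/187) = -1, so (2/187)^5 = -1.
Reached (1/187) = 1. Collecting the sign flips along the way, the symbol is -1.

-1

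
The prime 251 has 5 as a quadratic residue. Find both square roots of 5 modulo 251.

16, 235

Since 251 ≡ 3 (mod 4), a square root of 5 is 5^((251+1)/4) = 5^63 mod 251.
Repeated squaring: 5^2≡25, 5^4≡123, 5^8≡69, 5^16≡243, 5^32≡64 (mod 251).
5^63 = 5^(32+16+8+4+2+1) ≡ 16 (mod 251).
Check: 16² = 256 ≡ 5 (mod 251). The two roots are 16 and 235.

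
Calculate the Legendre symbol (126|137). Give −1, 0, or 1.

1

Pull out 2: since 137 ≡ 1 (mod 8), (2/137) = +1.
Reciprocity: 63 ≡ 3 and 137 ≡ 1 (mod 4), so (63/137) = +(137/63).
Reduce top mod 63: now compute (11/63).
Reciprocity: 11 ≡ 3 and 63 ≡ 3 (mod 4), so (11/63) = −(63/11).
Reduce top mod 11: now compute (8/11).
Pull out 2^3: since 11 ≡ 3 (mod 8), (2/11) = -1, so (2/11)^3 = -1.
Reached (1/11) = 1. Collecting the sign flips along the way, the symbol is +1.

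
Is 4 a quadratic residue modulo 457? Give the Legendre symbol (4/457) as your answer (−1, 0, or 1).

1

Pull out 2^2: since 457 ≡ 1 (mod 8), (2/457) = +1, so (2/457)^2 = +1.
Reached (1/457) = 1. Collecting the sign flips along the way, the symbol is +1.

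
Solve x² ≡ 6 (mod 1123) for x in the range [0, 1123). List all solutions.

106, 1017

Since 1123 ≡ 3 (mod 4), a square root of 6 is 6^((1123+1)/4) = 6^281 mod 1123.
Repeated squaring: 6^2≡36, 6^4≡173, 6^8≡731, 6^16≡936, 6^32≡156, 6^64≡753, 6^128≡1017, 6^256≡6 (mod 1123).
6^281 = 6^(256+16+8+1) ≡ 1017 (mod 1123).
Check: 1017² = 1034289 ≡ 6 (mod 1123). The two roots are 106 and 1017.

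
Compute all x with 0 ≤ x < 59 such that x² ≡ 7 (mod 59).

Since 59 ≡ 3 (mod 4), a square root of 7 is 7^((59+1)/4) = 7^15 mod 59.
Repeated squaring: 7^2≡49, 7^4≡41, 7^8≡29 (mod 59).
7^15 = 7^(8+4+2+1) ≡ 19 (mod 59).
Check: 19² = 361 ≡ 7 (mod 59). The two roots are 19 and 40.

19, 40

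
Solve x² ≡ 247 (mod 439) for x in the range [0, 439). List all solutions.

Since 439 ≡ 3 (mod 4), a square root of 247 is 247^((439+1)/4) = 247^110 mod 439.
Repeated squaring: 247^2≡427, 247^4≡144, 247^8≡103, 247^16≡73, 247^32≡61, 247^64≡209 (mod 439).
247^110 = 247^(64+32+8+4+2) ≡ 110 (mod 439).
Check: 110² = 12100 ≡ 247 (mod 439). The two roots are 110 and 329.

110, 329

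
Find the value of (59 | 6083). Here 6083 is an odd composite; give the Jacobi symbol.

1

Reciprocity: 59 ≡ 3 and 6083 ≡ 3 (mod 4), so (59/6083) = −(6083/59).
Reduce top mod 59: now compute (6/59).
Pull out 2: since 59 ≡ 3 (mod 8), (2/59) = -1.
Reciprocity: 3 ≡ 3 and 59 ≡ 3 (mod 4), so (3/59) = −(59/3).
Reduce top mod 3: now compute (2/3).
Pull out 2: since 3 ≡ 3 (mod 8), (2/3) = -1.
Reached (1/3) = 1. Collecting the sign flips along the way, the symbol is +1.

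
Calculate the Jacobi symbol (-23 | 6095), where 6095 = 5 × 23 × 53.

0

First reduce: -23 ≡ 6072 (mod 6095).
Pull out 2^3: since 6095 ≡ 7 (mod 8), (2/6095) = +1, so (2/6095)^3 = +1.
Reciprocity: 759 ≡ 3 and 6095 ≡ 3 (mod 4), so (759/6095) = −(6095/759).
Reduce top mod 759: now compute (23/759).
Reciprocity: 23 ≡ 3 and 759 ≡ 3 (mod 4), so (23/759) = −(759/23).
Reduce top mod 23: now compute (0/23).
Top reduces to 0: gcd > 1, so the symbol is 0.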